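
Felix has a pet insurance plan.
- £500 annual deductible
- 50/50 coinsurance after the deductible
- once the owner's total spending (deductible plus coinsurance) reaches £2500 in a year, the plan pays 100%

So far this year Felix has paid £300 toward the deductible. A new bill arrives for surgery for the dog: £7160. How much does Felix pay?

Remaining deductible: £500 − £300 = £200.
After the £200 deductible portion, £7160 − £200 = £6960 is subject to coinsurance.
Coinsurance: £6960 × 50% = £3480.
Owner responsibility before any cap: £200 + £3480 = £3680.
Year-to-date out-of-pocket would reach £300 + £3680 = £3980, above the £2500 maximum, so the owner pays only £2500 − £300 = £2200.

£2200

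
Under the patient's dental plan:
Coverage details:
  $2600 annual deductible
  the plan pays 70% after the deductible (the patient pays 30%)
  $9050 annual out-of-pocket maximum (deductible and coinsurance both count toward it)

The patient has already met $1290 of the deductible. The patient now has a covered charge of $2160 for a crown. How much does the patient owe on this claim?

$1565

Deductible still to meet: $2600 − $1290 = $1310.
After the $1310 deductible portion, $2160 − $1310 = $850 is subject to coinsurance.
Coinsurance: $850 × 30% = $255.
That puts the patient's cost at $1310 + $255 = $1565 before any cap.
Cumulative spending $1290 + $1565 = $2855 stays under the $9050 maximum.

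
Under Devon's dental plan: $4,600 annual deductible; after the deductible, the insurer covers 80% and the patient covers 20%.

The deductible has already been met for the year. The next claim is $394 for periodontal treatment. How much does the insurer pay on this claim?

With the deductible met, the entire $394 is subject to coinsurance.
20% of $394 = $78.80 falls to the patient.
Insurer pays the balance: $394 − $78.80 = $315.20.

$315.20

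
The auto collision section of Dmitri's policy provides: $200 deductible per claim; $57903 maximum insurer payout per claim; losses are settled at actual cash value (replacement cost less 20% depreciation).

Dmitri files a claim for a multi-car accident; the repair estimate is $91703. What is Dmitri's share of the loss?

Actual cash value after 20% depreciation: $91703 × 80% = $73362.40.
Less the $200 deductible: $73362.40 − $200 = $73162.40.
The $57903 per-incident cap binds; insurer pays $57903.
The driver bears the rest of the original loss: $91703 − $57903 = $33800.

$33800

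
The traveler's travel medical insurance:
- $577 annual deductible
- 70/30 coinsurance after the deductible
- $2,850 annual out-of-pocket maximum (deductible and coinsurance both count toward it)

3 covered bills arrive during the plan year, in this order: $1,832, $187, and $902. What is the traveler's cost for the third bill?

$270.60

Claim 1 ($1,832): $577 finishes the deductible; $1,255 goes to coinsurance; 30% of $1,255 = $376.50. Traveler owes $953.50 (running OOP $953.50).
Claim 2 ($187): 30% coinsurance on $187 = $56.10. Cost to traveler: $56.10. OOP to date $1,009.60.
Claim 3 ($902): deductible already satisfied, so traveler's share is 30% × $902 = $270.60. Traveler owes $270.60 (running OOP $1,280.20).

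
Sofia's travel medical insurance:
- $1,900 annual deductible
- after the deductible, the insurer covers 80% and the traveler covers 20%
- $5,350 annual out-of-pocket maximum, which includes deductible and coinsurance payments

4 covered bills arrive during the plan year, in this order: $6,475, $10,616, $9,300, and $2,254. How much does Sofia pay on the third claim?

$411.80

Claim 1 — $6,475: deductible takes $1,900, $4,575 remains; traveler's 20% is $915. Traveler owes $2,815 (running OOP $2,815).
Claim 2 — $10,616: 20% coinsurance on $10,616 = $2,123.20. Cost to traveler: $2,123.20. OOP to date $4,938.20.
Claim 3 — $9,300: deductible already satisfied, so traveler's share is 20% × $9,300 = $1,860. Adding that to $4,938.20 gives $6,798.20, past the $5,350 cap; traveler pays only $5,350 − $4,938.20 = $411.80.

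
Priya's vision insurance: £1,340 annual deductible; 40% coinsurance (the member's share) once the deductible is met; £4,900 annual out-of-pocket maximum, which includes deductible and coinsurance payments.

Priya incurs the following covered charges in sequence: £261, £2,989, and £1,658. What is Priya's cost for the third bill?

#1 (£261): all of it applies to the deductible. Cost to member: £261. OOP to date £261.
#2 (£2,989): deductible takes £1,079, £1,910 remains; coinsurance £1,910 × 40% = £764. Member owes £1,843 (running OOP £2,104).
#3 (£1,658): deductible already satisfied, so member's share is 40% × £1,658 = £663.20. Member pays £663.20; OOP now £2,767.20.

£663.20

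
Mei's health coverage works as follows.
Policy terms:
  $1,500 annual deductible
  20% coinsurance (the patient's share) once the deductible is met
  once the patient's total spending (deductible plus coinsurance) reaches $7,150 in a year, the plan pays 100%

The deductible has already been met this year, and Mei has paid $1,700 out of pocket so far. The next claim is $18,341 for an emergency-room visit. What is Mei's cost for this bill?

The deductible is already satisfied, so the full bill goes to coinsurance.
20% of $18,341 = $3,668.20 falls to the patient.
Cumulative spending $1,700 + $3,668.20 = $5,368.20 stays under the $7,150 maximum.

$3,668.20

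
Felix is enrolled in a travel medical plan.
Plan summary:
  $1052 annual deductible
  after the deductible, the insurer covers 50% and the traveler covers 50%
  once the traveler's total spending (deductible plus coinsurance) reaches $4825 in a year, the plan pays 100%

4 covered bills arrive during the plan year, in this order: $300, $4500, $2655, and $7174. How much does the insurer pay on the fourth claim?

Claim 1 ($300): all of it applies to the deductible. Traveler pays $300; OOP now $300. Plan pays $300 − $300 = $0.
Claim 2 ($4500): $752 to deductible, leaving $3748; 50% of $3748 = $1874. Traveler pays $2626; OOP now $2926. Plan pays $4500 − $2626 = $1874.
Claim 3 ($2655): 50% coinsurance on $2655 = $1327.50. Traveler owes $1327.50 (running OOP $4253.50). Insurer: $2655 − $1327.50 = $1327.50.
Claim 4 ($7174): deductible already satisfied, so traveler's share is 50% × $7174 = $3587. Adding that to $4253.50 gives $7840.50, past the $4825 cap; traveler pays only $4825 − $4253.50 = $571.50. Plan pays $7174 − $571.50 = $6602.50.

$6602.50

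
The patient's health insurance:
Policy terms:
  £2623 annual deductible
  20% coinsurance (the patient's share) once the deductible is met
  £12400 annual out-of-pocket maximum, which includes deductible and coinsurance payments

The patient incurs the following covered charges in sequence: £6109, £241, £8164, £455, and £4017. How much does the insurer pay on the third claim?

Bill 1, £6109: deductible takes £2623, £3486 remains; coinsurance £3486 × 20% = £697.20. Cost to patient: £3320.20. OOP to date £3320.20. Insurer: £6109 − £3320.20 = £2788.80.
Bill 2, £241: deductible met; 20% of £241 = £48.20. Patient owes £48.20 (running OOP £3368.40). Plan pays £241 − £48.20 = £192.80.
Bill 3, £8164: 20% coinsurance on £8164 = £1632.80. Cost to patient: £1632.80. OOP to date £5001.20. Plan pays £8164 − £1632.80 = £6531.20.

£6531.20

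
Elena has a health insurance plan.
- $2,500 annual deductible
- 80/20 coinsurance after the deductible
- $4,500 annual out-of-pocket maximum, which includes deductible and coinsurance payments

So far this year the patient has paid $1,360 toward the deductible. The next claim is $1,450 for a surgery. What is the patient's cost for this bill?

$1,360 of the $2,500 deductible is already met, leaving $1,140.
That leaves $1,450 − $1,140 = $310 for coinsurance.
20% of $310 = $62 falls to the patient.
That puts the patient's cost at $1,140 + $62 = $1,202 before any cap.
Year-to-date out-of-pocket becomes $1,360 + $1,202 = $2,562, still under the $4,500 maximum, so no cap applies.

$1,202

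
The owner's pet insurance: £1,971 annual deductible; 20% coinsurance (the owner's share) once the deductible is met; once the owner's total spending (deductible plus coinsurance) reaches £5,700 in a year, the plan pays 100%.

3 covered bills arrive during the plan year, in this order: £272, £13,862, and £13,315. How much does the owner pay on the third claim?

Bill 1, £272: all of it applies to the deductible. Owner pays £272; OOP now £272.
Bill 2, £13,862: £1,699 finishes the deductible; £12,163 goes to coinsurance; 20% of £12,163 = £2,432.60. Cost to owner: £4,131.60. OOP to date £4,403.60.
Bill 3, £13,315: 20% coinsurance on £13,315 = £2,663. That would push OOP to £7,066.60, over the £5,700 cap, so owner pays £5,700 − £4,403.60 = £1,296.40.

£1,296.40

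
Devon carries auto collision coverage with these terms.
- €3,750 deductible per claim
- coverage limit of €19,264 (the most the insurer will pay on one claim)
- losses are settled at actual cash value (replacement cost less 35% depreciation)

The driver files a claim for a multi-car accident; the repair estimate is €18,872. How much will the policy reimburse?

Depreciate 35%: the covered value is €18,872 × 0.65 = €12,266.80.
After the deductible, €12,266.80 − €3,750 = €8,516.80 remains.
€8,516.80 is within the €19,264 limit, so the insurer pays €8,516.80.

€8,516.80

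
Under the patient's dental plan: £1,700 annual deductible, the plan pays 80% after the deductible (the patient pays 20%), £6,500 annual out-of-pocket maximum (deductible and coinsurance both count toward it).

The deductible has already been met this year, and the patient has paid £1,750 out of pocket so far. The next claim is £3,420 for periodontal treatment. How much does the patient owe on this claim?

With the deductible met, the entire £3,420 is subject to coinsurance.
Patient's 20% share of £3,420 is £684.
Cumulative spending £1,750 + £684 = £2,434 stays under the £6,500 maximum.

£684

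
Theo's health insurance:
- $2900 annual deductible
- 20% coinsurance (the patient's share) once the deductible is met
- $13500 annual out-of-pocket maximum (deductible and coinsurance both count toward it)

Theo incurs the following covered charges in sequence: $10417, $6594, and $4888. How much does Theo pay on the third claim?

#1 ($10417): $2900 finishes the deductible; $7517 goes to coinsurance; 20% of $7517 = $1503.40. Cost to patient: $4403.40. OOP to date $4403.40.
#2 ($6594): deductible met; 20% of $6594 = $1318.80. Patient pays $1318.80; OOP now $5722.20.
#3 ($4888): 20% coinsurance on $4888 = $977.60. Cost to patient: $977.60. OOP to date $6699.80.

$977.60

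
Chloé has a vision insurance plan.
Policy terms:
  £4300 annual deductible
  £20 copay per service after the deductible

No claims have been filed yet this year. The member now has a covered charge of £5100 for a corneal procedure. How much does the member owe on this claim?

£4320

Nothing has been paid toward the £4300 deductible, so the first £4300 of this charge is applied there.
After the £4300 deductible portion, £5100 − £4300 = £800 is subject to the copay.
Copay on this service: £20.
That puts the member's cost at £4300 + £20 = £4320.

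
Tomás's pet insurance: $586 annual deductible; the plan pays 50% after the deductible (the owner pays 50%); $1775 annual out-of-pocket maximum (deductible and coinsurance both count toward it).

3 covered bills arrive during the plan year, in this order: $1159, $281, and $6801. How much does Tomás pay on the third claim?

Claim 1 ($1159): deductible takes $586, $573 remains; coinsurance $573 × 50% = $286.50. Owner pays $872.50; OOP now $872.50.
Claim 2 ($281): 50% coinsurance on $281 = $140.50. Owner pays $140.50; OOP now $1013.
Claim 3 ($6801): 50% coinsurance on $6801 = $3400.50. Adding that to $1013 gives $4413.50, past the $1775 cap; owner pays only $1775 − $1013 = $762.

$762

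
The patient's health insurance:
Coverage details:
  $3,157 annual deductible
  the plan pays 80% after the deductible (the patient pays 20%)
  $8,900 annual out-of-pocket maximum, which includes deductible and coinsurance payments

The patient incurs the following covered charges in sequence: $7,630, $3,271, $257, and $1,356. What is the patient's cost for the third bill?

$51.40

#1 ($7,630): deductible takes $3,157, $4,473 remains; patient's 20% is $894.60. Patient owes $4,051.60 (running OOP $4,051.60).
#2 ($3,271): deductible already satisfied, so patient's share is 20% × $3,271 = $654.20. Patient pays $654.20; OOP now $4,705.80.
#3 ($257): deductible met; 20% of $257 = $51.40. Cost to patient: $51.40. OOP to date $4,757.20.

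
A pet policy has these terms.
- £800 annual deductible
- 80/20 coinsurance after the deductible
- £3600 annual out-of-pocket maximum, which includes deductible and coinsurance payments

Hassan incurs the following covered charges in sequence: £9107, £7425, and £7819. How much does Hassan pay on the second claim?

£1138.60

Claim 1 — £9107: £800 finishes the deductible; £8307 goes to coinsurance; coinsurance £8307 × 20% = £1661.40. Owner pays £2461.40; OOP now £2461.40.
Claim 2 — £7425: 20% coinsurance on £7425 = £1485. That would push OOP to £3946.40, over the £3600 cap, so owner pays £3600 − £2461.40 = £1138.60.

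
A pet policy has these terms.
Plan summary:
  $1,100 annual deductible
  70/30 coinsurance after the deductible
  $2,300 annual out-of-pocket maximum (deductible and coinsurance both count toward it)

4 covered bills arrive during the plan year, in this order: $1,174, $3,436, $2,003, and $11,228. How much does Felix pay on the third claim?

#1 ($1,174): $1,100 to deductible, leaving $74; coinsurance $74 × 30% = $22.20. Cost to owner: $1,122.20. OOP to date $1,122.20.
#2 ($3,436): deductible met; 30% of $3,436 = $1,030.80. Owner pays $1,030.80; OOP now $2,153.
#3 ($2,003): deductible met; 30% of $2,003 = $600.90. Adding that to $2,153 gives $2,753.90, past the $2,300 cap; owner pays only $2,300 − $2,153 = $147.

$147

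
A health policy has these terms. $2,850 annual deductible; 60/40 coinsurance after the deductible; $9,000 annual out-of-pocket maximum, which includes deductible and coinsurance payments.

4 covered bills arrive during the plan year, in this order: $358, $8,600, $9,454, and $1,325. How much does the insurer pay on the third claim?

$5,747.20

Claim 1 ($358): all of it applies to the deductible. Cost to patient: $358. OOP to date $358. Insurer: $358 − $358 = $0.
Claim 2 ($8,600): $2,492 to deductible, leaving $6,108; patient's 40% is $2,443.20. Patient owes $4,935.20 (running OOP $5,293.20). Insurer: $8,600 − $4,935.20 = $3,664.80.
Claim 3 ($9,454): deductible met; 40% of $9,454 = $3,781.60. OOP would hit $9,074.80 > $9,000, so the cap limits the patient to $9,000 − $5,293.20 = $3,706.80. Insurer: $9,454 − $3,706.80 = $5,747.20.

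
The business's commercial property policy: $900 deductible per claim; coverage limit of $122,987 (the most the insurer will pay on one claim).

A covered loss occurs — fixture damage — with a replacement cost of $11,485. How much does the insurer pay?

$10,585

After the deductible, $11,485 − $900 = $10,585 remains.
$10,585 ≤ $122,987, so the limit doesn't bind; insurer pays $10,585.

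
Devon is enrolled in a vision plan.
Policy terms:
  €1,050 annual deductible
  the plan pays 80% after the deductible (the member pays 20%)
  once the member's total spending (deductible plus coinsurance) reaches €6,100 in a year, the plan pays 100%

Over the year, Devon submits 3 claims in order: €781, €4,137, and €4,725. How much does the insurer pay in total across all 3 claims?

Claim 1 — €781: fully absorbed by the deductible. Member owes €781 (running OOP €781). Plan pays €781 − €781 = €0.
Claim 2 — €4,137: €269 to deductible, leaving €3,868; member's 20% is €773.60. Cost to member: €1,042.60. OOP to date €1,823.60. Insurer: €4,137 − €1,042.60 = €3,094.40.
Claim 3 — €4,725: deductible already satisfied, so member's share is 20% × €4,725 = €945. Cost to member: €945. OOP to date €2,768.60. Plan pays €4,725 − €945 = €3,780.
Insurer total = bills − member's total = €9,643 − €2,768.60 = €6,874.40.

€6,874.40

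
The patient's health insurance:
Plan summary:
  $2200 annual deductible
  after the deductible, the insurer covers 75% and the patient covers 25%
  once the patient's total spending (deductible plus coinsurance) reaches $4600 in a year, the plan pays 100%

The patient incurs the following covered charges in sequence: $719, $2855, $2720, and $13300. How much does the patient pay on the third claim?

Bill 1, $719: fully absorbed by the deductible. Patient pays $719; OOP now $719.
Bill 2, $2855: deductible takes $1481, $1374 remains; patient's 25% is $343.50. Patient pays $1824.50; OOP now $2543.50.
Bill 3, $2720: deductible already satisfied, so patient's share is 25% × $2720 = $680. Patient pays $680; OOP now $3223.50.

$680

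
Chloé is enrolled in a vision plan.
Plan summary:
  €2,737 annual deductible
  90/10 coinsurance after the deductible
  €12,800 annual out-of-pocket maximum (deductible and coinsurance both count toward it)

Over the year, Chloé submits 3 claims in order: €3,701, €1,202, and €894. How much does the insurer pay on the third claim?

Claim 1 — €3,701: €2,737 finishes the deductible; €964 goes to coinsurance; coinsurance €964 × 10% = €96.40. Cost to member: €2,833.40. OOP to date €2,833.40. Plan pays €3,701 − €2,833.40 = €867.60.
Claim 2 — €1,202: deductible met; 10% of €1,202 = €120.20. Member owes €120.20 (running OOP €2,953.60). Plan pays €1,202 − €120.20 = €1,081.80.
Claim 3 — €894: deductible already satisfied, so member's share is 10% × €894 = €89.40. Cost to member: €89.40. OOP to date €3,043. Plan pays €894 − €89.40 = €804.60.

€804.60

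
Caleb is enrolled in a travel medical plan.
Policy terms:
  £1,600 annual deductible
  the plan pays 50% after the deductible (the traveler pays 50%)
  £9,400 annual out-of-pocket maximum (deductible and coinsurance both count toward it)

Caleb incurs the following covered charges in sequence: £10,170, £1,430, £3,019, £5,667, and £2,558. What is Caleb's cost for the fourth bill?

£1,290.50

Bill 1, £10,170: £1,600 finishes the deductible; £8,570 goes to coinsurance; traveler's 50% is £4,285. Traveler owes £5,885 (running OOP £5,885).
Bill 2, £1,430: deductible already satisfied, so traveler's share is 50% × £1,430 = £715. Traveler owes £715 (running OOP £6,600).
Bill 3, £3,019: 50% coinsurance on £3,019 = £1,509.50. Cost to traveler: £1,509.50. OOP to date £8,109.50.
Bill 4, £5,667: deductible met; 50% of £5,667 = £2,833.50. That would push OOP to £10,943, over the £9,400 cap, so traveler pays £9,400 − £8,109.50 = £1,290.50.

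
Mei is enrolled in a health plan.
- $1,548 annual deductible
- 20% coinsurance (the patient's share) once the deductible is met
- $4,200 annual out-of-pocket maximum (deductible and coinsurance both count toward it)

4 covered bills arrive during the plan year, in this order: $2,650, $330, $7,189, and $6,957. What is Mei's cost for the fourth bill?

$927.80

Bill 1, $2,650: deductible takes $1,548, $1,102 remains; patient's 20% is $220.40. Patient pays $1,768.40; OOP now $1,768.40.
Bill 2, $330: deductible already satisfied, so patient's share is 20% × $330 = $66. Patient owes $66 (running OOP $1,834.40).
Bill 3, $7,189: 20% coinsurance on $7,189 = $1,437.80. Patient owes $1,437.80 (running OOP $3,272.20).
Bill 4, $6,957: deductible already satisfied, so patient's share is 20% × $6,957 = $1,391.40. That would push OOP to $4,663.60, over the $4,200 cap, so patient pays $4,200 − $3,272.20 = $927.80.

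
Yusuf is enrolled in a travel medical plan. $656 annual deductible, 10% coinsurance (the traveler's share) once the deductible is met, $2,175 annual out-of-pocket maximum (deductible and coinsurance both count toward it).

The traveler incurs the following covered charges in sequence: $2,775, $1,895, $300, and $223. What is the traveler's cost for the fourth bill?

#1 ($2,775): $656 finishes the deductible; $2,119 goes to coinsurance; coinsurance $2,119 × 10% = $211.90. Cost to traveler: $867.90. OOP to date $867.90.
#2 ($1,895): deductible met; 10% of $1,895 = $189.50. Traveler pays $189.50; OOP now $1,057.40.
#3 ($300): 10% coinsurance on $300 = $30. Traveler owes $30 (running OOP $1,087.40).
#4 ($223): deductible already satisfied, so traveler's share is 10% × $223 = $22.30. Traveler pays $22.30; OOP now $1,109.70.

$22.30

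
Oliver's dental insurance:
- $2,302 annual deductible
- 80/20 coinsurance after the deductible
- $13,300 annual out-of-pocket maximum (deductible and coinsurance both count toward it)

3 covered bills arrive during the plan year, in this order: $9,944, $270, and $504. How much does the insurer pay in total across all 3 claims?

Bill 1, $9,944: deductible takes $2,302, $7,642 remains; 20% of $7,642 = $1,528.40. Cost to patient: $3,830.40. OOP to date $3,830.40. Plan pays $9,944 − $3,830.40 = $6,113.60.
Bill 2, $270: deductible already satisfied, so patient's share is 20% × $270 = $54. Patient owes $54 (running OOP $3,884.40). Insurer: $270 − $54 = $216.
Bill 3, $504: deductible met; 20% of $504 = $100.80. Cost to patient: $100.80. OOP to date $3,985.20. Plan pays $504 − $100.80 = $403.20.
Insurer total = bills − patient's total = $10,718 − $3,985.20 = $6,732.80.

$6,732.80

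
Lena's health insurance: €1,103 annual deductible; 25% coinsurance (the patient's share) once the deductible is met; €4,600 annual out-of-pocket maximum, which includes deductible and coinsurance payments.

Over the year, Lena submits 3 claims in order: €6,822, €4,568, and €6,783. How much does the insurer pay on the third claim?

Claim 1 — €6,822: deductible takes €1,103, €5,719 remains; 25% of €5,719 = €1,429.75. Patient pays €2,532.75; OOP now €2,532.75. Insurer: €6,822 − €2,532.75 = €4,289.25.
Claim 2 — €4,568: deductible met; 25% of €4,568 = €1,142. Patient pays €1,142; OOP now €3,674.75. Plan pays €4,568 − €1,142 = €3,426.
Claim 3 — €6,783: deductible met; 25% of €6,783 = €1,695.75. Adding that to €3,674.75 gives €5,370.50, past the €4,600 cap; patient pays only €4,600 − €3,674.75 = €925.25. Insurer: €6,783 − €925.25 = €5,857.75.

€5,857.75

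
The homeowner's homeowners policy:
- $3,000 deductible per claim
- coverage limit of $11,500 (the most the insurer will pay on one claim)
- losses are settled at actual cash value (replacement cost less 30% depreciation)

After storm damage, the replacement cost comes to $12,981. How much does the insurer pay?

$6,086.70

Actual cash value after 30% depreciation: $12,981 × 70% = $9,086.70.
Less the $3,000 deductible: $9,086.70 − $3,000 = $6,086.70.
$6,086.70 ≤ $11,500, so the limit doesn't bind; insurer pays $6,086.70.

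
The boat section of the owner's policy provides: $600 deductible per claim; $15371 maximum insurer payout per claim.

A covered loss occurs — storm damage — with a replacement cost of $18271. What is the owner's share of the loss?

Less the $600 deductible: $18271 − $600 = $17671.
The $15371 per-incident cap binds; insurer pays $15371.
Owner's share is the uncovered remainder: $18271 − $15371 = $2900.

$2900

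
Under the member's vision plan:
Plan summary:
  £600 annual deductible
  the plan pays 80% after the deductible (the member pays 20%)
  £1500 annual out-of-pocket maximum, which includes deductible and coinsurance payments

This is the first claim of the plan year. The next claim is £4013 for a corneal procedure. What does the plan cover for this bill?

£2730.40

Deductible not yet touched, so the first £600 of the bill goes to the deductible.
That leaves £4013 − £600 = £3413 for coinsurance.
Member's 20% share of £3413 is £682.60.
So the member owes £600 + £682.60 = £1282.60 before any cap.
Total out-of-pocket so far would be £0 + £1282.60 = £1282.60, below the £1500 cap — no reduction.
Insurer pays the balance: £4013 − £1282.60 = £2730.40.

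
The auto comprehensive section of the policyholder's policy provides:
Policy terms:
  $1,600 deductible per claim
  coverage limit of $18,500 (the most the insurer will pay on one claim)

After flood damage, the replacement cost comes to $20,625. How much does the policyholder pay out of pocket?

$2,125

Less the $1,600 deductible: $20,625 − $1,600 = $19,025.
$19,025 exceeds the $18,500 limit, so the insurer pays the limit: $18,500.
Policyholder's share is the uncovered remainder: $20,625 − $18,500 = $2,125.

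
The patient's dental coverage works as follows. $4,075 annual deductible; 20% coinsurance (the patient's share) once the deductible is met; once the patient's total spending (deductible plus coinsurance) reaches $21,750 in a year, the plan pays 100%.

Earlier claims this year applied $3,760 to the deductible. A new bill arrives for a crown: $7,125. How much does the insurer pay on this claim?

$3,760 of the $4,075 deductible is already met, leaving $315.
That leaves $7,125 − $315 = $6,810 for coinsurance.
Patient's 20% share of $6,810 is $1,362.
That puts the patient's cost at $315 + $1,362 = $1,677 before any cap.
Cumulative spending $3,760 + $1,677 = $5,437 stays under the $21,750 maximum.
Insurer pays the balance: $7,125 − $1,677 = $5,448.

$5,448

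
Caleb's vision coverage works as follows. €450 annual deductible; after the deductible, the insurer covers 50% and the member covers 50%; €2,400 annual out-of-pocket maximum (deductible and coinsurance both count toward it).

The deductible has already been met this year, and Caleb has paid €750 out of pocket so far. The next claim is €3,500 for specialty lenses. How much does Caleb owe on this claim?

With the deductible met, the entire €3,500 is subject to coinsurance.
Member's 50% share of €3,500 is €1,750.
Adding €1,750 to the €750 already spent would give €2,500, which exceeds the €2,400 cap; the member pays just €2,400 − €750 = €1,650.

€1,650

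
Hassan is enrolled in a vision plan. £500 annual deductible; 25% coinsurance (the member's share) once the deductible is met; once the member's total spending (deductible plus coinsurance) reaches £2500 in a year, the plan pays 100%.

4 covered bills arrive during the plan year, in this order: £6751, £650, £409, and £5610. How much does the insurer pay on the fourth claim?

#1 (£6751): £500 to deductible, leaving £6251; 25% of £6251 = £1562.75. Member owes £2062.75 (running OOP £2062.75). Insurer: £6751 − £2062.75 = £4688.25.
#2 (£650): deductible met; 25% of £650 = £162.50. Member pays £162.50; OOP now £2225.25. Insurer: £650 − £162.50 = £487.50.
#3 (£409): deductible already satisfied, so member's share is 25% × £409 = £102.25. Member pays £102.25; OOP now £2327.50. Plan pays £409 − £102.25 = £306.75.
#4 (£5610): 25% coinsurance on £5610 = £1402.50. OOP would hit £3730 > £2500, so the cap limits the member to £2500 − £2327.50 = £172.50. Plan pays £5610 − £172.50 = £5437.50.

£5437.50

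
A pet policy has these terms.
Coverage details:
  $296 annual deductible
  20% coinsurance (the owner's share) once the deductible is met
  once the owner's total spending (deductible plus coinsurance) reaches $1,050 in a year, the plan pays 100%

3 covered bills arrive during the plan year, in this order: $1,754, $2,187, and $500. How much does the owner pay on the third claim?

$25

#1 ($1,754): $296 finishes the deductible; $1,458 goes to coinsurance; 20% of $1,458 = $291.60. Owner pays $587.60; OOP now $587.60.
#2 ($2,187): 20% coinsurance on $2,187 = $437.40. Owner pays $437.40; OOP now $1,025.
#3 ($500): 20% coinsurance on $500 = $100. That would push OOP to $1,125, over the $1,050 cap, so owner pays $1,050 − $1,025 = $25.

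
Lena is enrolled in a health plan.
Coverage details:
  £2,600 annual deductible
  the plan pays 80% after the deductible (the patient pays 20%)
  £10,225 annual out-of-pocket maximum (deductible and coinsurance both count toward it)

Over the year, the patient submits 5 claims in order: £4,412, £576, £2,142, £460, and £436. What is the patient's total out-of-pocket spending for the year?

£3,685.20

#1 (£4,412): deductible takes £2,600, £1,812 remains; 20% of £1,812 = £362.40. Cost to patient: £2,962.40. OOP to date £2,962.40.
#2 (£576): 20% coinsurance on £576 = £115.20. Patient owes £115.20 (running OOP £3,077.60).
#3 (£2,142): deductible met; 20% of £2,142 = £428.40. Cost to patient: £428.40. OOP to date £3,506.
#4 (£460): deductible already satisfied, so patient's share is 20% × £460 = £92. Cost to patient: £92. OOP to date £3,598.
#5 (£436): 20% coinsurance on £436 = £87.20. Patient pays £87.20; OOP now £3,685.20.
Total paid by the patient: £2,962.40 + £115.20 + £428.40 + £92 + £87.20 = £3,685.20.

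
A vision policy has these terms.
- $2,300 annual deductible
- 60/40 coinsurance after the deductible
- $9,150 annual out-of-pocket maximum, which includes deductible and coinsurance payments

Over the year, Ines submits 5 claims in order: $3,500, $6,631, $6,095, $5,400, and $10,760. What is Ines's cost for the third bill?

$2,438

Claim 1 — $3,500: $2,300 finishes the deductible; $1,200 goes to coinsurance; member's 40% is $480. Member owes $2,780 (running OOP $2,780).
Claim 2 — $6,631: deductible met; 40% of $6,631 = $2,652.40. Member pays $2,652.40; OOP now $5,432.40.
Claim 3 — $6,095: deductible met; 40% of $6,095 = $2,438. Member owes $2,438 (running OOP $7,870.40).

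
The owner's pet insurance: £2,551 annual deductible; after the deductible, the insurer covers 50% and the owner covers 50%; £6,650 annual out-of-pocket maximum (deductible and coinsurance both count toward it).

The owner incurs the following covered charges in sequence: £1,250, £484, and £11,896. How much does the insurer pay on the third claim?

Claim 1 — £1,250: all of it applies to the deductible. Owner pays £1,250; OOP now £1,250. Plan pays £1,250 − £1,250 = £0.
Claim 2 — £484: all of it applies to the deductible. Owner owes £484 (running OOP £1,734). Insurer: £484 − £484 = £0.
Claim 3 — £11,896: £817 finishes the deductible; £11,079 goes to coinsurance; owner's 50% is £5,539.50. Deductible plus coinsurance: £817 + £5,539.50 = £6,356.50. Adding that to £1,734 gives £8,090.50, past the £6,650 cap; owner pays only £6,650 − £1,734 = £4,916. Plan pays £11,896 − £4,916 = £6,980.

£6,980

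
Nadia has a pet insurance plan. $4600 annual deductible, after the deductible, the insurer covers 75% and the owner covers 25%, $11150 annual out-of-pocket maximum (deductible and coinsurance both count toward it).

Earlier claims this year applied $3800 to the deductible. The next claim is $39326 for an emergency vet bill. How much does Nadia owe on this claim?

$7350

Deductible still to meet: $4600 − $3800 = $800.
After the $800 deductible portion, $39326 − $800 = $38526 is subject to coinsurance.
Coinsurance: $38526 × 25% = $9631.50.
So the owner owes $800 + $9631.50 = $10431.50 before any cap.
That would bring total out-of-pocket to $14231.50, past the $11150 cap. The owner is capped at $11150 − $3800 = $7350 on this claim.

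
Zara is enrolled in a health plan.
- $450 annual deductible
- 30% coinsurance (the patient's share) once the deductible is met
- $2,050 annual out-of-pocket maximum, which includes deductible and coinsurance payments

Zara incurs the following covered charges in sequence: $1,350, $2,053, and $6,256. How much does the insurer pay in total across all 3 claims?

$7,609

Claim 1 — $1,350: $450 to deductible, leaving $900; coinsurance $900 × 30% = $270. Patient owes $720 (running OOP $720). Insurer: $1,350 − $720 = $630.
Claim 2 — $2,053: deductible already satisfied, so patient's share is 30% × $2,053 = $615.90. Patient pays $615.90; OOP now $1,335.90. Plan pays $2,053 − $615.90 = $1,437.10.
Claim 3 — $6,256: deductible met; 30% of $6,256 = $1,876.80. OOP would hit $3,212.70 > $2,050, so the cap limits the patient to $2,050 − $1,335.90 = $714.10. Insurer: $6,256 − $714.10 = $5,541.90.
Insurer total = bills − patient's total = $9,659 − $2,050 = $7,609.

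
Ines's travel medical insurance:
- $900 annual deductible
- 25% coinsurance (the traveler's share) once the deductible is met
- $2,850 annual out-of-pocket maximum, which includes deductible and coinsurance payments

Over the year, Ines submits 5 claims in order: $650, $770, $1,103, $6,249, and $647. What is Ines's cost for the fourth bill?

Bill 1, $650: entire amount goes to the deductible. Cost to traveler: $650. OOP to date $650.
Bill 2, $770: $250 to deductible, leaving $520; 25% of $520 = $130. Traveler pays $380; OOP now $1,030.
Bill 3, $1,103: 25% coinsurance on $1,103 = $275.75. Traveler owes $275.75 (running OOP $1,305.75).
Bill 4, $6,249: 25% coinsurance on $6,249 = $1,562.25. Adding that to $1,305.75 gives $2,868, past the $2,850 cap; traveler pays only $2,850 − $1,305.75 = $1,544.25.

$1,544.25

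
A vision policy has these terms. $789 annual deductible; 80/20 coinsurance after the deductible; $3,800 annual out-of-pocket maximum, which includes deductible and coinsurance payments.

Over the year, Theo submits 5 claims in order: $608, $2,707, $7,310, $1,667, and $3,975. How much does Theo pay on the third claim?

Claim 1 — $608: all of it applies to the deductible. Member owes $608 (running OOP $608).
Claim 2 — $2,707: $181 finishes the deductible; $2,526 goes to coinsurance; member's 20% is $505.20. Cost to member: $686.20. OOP to date $1,294.20.
Claim 3 — $7,310: deductible already satisfied, so member's share is 20% × $7,310 = $1,462. Cost to member: $1,462. OOP to date $2,756.20.

$1,462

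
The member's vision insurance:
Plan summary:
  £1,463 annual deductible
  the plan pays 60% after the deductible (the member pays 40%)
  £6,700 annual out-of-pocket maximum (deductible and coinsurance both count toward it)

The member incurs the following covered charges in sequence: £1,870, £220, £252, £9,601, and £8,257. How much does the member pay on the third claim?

Bill 1, £1,870: £1,463 to deductible, leaving £407; coinsurance £407 × 40% = £162.80. Member pays £1,625.80; OOP now £1,625.80.
Bill 2, £220: deductible met; 40% of £220 = £88. Member pays £88; OOP now £1,713.80.
Bill 3, £252: 40% coinsurance on £252 = £100.80. Cost to member: £100.80. OOP to date £1,814.60.

£100.80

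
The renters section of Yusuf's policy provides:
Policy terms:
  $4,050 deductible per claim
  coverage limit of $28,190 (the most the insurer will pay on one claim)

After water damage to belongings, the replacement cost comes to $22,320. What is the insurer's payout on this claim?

$18,270

Less the $4,050 deductible: $22,320 − $4,050 = $18,270.
That's under the $28,190 cap, so the insurer reimburses the full $18,270.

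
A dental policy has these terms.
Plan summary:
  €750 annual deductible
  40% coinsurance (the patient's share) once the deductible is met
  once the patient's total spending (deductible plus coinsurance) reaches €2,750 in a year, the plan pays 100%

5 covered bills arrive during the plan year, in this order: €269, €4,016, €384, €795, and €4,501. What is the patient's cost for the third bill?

Bill 1, €269: all of it applies to the deductible. Patient pays €269; OOP now €269.
Bill 2, €4,016: deductible takes €481, €3,535 remains; patient's 40% is €1,414. Patient pays €1,895; OOP now €2,164.
Bill 3, €384: 40% coinsurance on €384 = €153.60. Patient pays €153.60; OOP now €2,317.60.

€153.60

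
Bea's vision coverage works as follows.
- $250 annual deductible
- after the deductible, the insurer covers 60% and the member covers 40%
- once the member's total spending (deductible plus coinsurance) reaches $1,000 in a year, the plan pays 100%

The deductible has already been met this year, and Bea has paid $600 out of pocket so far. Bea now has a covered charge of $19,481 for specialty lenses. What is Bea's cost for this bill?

$400

The deductible is already satisfied, so the full bill goes to coinsurance.
Coinsurance: $19,481 × 40% = $7,792.40.
Year-to-date out-of-pocket would reach $600 + $7,792.40 = $8,392.40, above the $1,000 maximum, so the member pays only $1,000 − $600 = $400.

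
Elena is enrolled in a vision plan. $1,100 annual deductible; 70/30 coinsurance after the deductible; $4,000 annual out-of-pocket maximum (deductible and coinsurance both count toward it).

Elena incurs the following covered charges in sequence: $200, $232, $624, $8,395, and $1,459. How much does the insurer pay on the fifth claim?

$1,064.30

Claim 1 — $200: entire amount goes to the deductible. Member pays $200; OOP now $200. Insurer: $200 − $200 = $0.
Claim 2 — $232: fully absorbed by the deductible. Member owes $232 (running OOP $432). Insurer: $232 − $232 = $0.
Claim 3 — $624: fully absorbed by the deductible. Member pays $624; OOP now $1,056. Plan pays $624 − $624 = $0.
Claim 4 — $8,395: deductible takes $44, $8,351 remains; 30% of $8,351 = $2,505.30. Member owes $2,549.30 (running OOP $3,605.30). Insurer: $8,395 − $2,549.30 = $5,845.70.
Claim 5 — $1,459: deductible met; 30% of $1,459 = $437.70. OOP would hit $4,043 > $4,000, so the cap limits the member to $4,000 − $3,605.30 = $394.70. Plan pays $1,459 − $394.70 = $1,064.30.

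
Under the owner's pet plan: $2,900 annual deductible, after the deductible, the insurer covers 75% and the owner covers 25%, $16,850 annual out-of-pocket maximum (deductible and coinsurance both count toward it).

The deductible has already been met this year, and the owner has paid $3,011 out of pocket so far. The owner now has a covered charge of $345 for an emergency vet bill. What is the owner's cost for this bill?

The deductible is already satisfied, so the full bill goes to coinsurance.
Owner's 25% share of $345 is $86.25.
Year-to-date out-of-pocket becomes $3,011 + $86.25 = $3,097.25, still under the $16,850 maximum, so no cap applies.

$86.25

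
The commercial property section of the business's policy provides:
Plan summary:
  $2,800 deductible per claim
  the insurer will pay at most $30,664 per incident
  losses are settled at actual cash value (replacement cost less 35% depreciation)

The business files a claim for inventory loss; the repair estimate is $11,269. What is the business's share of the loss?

$6,744.15

Actual cash value after 35% depreciation: $11,269 × 65% = $7,324.85.
Less the $2,800 deductible: $7,324.85 − $2,800 = $4,524.85.
That's under the $30,664 cap, so the insurer reimburses the full $4,524.85.
Business's share is the uncovered remainder: $11,269 − $4,524.85 = $6,744.15.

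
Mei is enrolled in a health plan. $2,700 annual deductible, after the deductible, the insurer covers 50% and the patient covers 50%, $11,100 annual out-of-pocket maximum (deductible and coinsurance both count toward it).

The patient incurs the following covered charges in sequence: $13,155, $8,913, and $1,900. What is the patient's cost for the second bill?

$3,172.50

Claim 1 — $13,155: deductible takes $2,700, $10,455 remains; patient's 50% is $5,227.50. Cost to patient: $7,927.50. OOP to date $7,927.50.
Claim 2 — $8,913: deductible already satisfied, so patient's share is 50% × $8,913 = $4,456.50. OOP would hit $12,384 > $11,100, so the cap limits the patient to $11,100 − $7,927.50 = $3,172.50.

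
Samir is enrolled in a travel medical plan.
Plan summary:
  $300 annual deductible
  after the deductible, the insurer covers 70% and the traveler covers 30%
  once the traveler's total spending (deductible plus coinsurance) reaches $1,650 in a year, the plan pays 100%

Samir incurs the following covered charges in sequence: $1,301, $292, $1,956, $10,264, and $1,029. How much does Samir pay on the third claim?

$586.80

#1 ($1,301): $300 to deductible, leaving $1,001; coinsurance $1,001 × 30% = $300.30. Traveler pays $600.30; OOP now $600.30.
#2 ($292): deductible already satisfied, so traveler's share is 30% × $292 = $87.60. Cost to traveler: $87.60. OOP to date $687.90.
#3 ($1,956): deductible already satisfied, so traveler's share is 30% × $1,956 = $586.80. Traveler pays $586.80; OOP now $1,274.70.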